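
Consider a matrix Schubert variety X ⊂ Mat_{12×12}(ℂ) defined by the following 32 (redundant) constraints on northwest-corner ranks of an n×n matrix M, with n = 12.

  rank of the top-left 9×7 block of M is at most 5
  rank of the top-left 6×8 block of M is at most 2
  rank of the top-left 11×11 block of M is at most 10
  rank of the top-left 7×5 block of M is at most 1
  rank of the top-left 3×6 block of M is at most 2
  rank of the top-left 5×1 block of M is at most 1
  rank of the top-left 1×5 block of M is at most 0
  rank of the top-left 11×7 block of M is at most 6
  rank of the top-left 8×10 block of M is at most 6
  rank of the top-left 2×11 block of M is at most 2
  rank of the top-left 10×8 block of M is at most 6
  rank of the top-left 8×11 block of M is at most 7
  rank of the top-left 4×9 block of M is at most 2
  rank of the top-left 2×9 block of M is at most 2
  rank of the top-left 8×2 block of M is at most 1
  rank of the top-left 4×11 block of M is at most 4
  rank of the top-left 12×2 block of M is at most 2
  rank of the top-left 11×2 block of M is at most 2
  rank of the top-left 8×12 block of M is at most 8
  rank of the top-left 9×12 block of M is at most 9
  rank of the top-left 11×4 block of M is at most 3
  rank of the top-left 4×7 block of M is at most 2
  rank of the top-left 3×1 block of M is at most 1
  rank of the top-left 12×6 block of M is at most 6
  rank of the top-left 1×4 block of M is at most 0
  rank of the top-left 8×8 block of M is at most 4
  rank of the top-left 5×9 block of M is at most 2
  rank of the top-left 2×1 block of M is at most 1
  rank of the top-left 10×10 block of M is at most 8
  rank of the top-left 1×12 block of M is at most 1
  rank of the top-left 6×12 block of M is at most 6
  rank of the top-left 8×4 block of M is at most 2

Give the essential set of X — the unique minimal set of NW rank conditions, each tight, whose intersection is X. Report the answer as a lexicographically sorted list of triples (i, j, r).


The tightest implied rank at each (i,j), from the 32 conditions:

  0, 0, 0, 0, 0, 1, 1, 1, 1, 1, 1, 1
  1, 1, 1, 1, 1, 2, 2, 2, 2, 2, 2, 2
  1, 1, 1, 1, 1, 2, 2, 2, 2, 3, 3, 3
  1, 1, 1, 1, 1, 2, 2, 2, 2, 3, 4, 4
  1, 1, 1, 1, 1, 2, 2, 2, 2, 3, 4, 5
  1, 1, 1, 1, 1, 2, 2, 2, 3, 4, 5, 6
  1, 1, 1, 1, 1, 2, 3, 3, 4, 5, 6, 7
  1, 1, 2, 2, 2, 3, 4, 4, 5, 6, 7, 8
  1, 2, 3, 3, 3, 4, 5, 5, 6, 7, 8, 9
  1, 2, 3, 3, 4, 5, 6, 6, 7, 8, 9, 10
  1, 2, 3, 3, 4, 5, 6, 7, 8, 9, 10, 11
  1, 2, 3, 4, 5, 6, 7, 8, 9, 10, 11, 12

reading off 1-entries of Δ²R: w = (6, 1, 10, 11, 12, 9, 7, 3, 2, 5, 8, 4).

|D(w)|=39, |Ess(w)|=6:

[(1, 5, 0), (5, 9, 2), (6, 8, 2), (7, 5, 1), (8, 2, 1), (11, 4, 3)]


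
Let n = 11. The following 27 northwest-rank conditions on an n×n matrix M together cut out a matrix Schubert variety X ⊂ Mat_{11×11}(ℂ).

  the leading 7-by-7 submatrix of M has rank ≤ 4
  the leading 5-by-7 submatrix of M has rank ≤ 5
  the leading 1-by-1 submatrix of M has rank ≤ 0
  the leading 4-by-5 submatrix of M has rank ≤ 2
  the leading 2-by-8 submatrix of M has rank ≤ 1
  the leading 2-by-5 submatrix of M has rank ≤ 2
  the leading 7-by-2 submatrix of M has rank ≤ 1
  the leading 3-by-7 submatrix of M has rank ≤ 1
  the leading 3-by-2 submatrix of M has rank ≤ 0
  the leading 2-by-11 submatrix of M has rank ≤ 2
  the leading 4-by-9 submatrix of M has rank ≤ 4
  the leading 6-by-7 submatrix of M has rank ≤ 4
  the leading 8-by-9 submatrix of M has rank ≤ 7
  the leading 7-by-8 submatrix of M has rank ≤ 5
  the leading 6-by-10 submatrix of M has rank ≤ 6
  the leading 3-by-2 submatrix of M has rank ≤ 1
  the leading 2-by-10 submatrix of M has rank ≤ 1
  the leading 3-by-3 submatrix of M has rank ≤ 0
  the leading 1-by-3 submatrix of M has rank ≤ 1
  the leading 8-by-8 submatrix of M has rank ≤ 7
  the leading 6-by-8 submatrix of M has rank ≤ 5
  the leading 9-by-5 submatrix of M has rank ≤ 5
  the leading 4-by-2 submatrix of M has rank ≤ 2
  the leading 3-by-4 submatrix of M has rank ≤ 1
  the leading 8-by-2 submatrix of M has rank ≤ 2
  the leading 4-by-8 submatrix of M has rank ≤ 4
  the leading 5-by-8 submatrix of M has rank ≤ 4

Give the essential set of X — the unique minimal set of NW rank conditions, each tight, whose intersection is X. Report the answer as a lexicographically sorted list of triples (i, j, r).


Reconstructing r_w from the 27 given conditions:

  0, 0, 0, 1, 1, 1, 1, 1, 1, 1, 1
  0, 0, 0, 1, 1, 1, 1, 1, 1, 1, 2
  0, 0, 0, 1, 1, 1, 1, 2, 2, 2, 3
  1, 1, 1, 2, 2, 2, 2, 3, 3, 3, 4
  1, 1, 2, 3, 3, 3, 3, 4, 4, 4, 5
  1, 1, 2, 3, 4, 4, 4, 5, 5, 5, 6
  1, 1, 2, 3, 4, 4, 4, 5, 6, 6, 7
  1, 2, 3, 4, 5, 5, 5, 6, 7, 7, 8
  1, 2, 3, 4, 5, 6, 6, 7, 8, 8, 9
  1, 2, 3, 4, 5, 6, 7, 8, 9, 9, 10
  1, 2, 3, 4, 5, 6, 7, 8, 9, 10, 11

so w = (4, 11, 8, 1, 3, 5, 9, 2, 6, 7, 10).

5 SE-corners of the 23-cell Rothe diagram give Ess(w):

[(2, 10, 1), (3, 3, 0), (3, 7, 1), (7, 2, 1), (7, 7, 4)]


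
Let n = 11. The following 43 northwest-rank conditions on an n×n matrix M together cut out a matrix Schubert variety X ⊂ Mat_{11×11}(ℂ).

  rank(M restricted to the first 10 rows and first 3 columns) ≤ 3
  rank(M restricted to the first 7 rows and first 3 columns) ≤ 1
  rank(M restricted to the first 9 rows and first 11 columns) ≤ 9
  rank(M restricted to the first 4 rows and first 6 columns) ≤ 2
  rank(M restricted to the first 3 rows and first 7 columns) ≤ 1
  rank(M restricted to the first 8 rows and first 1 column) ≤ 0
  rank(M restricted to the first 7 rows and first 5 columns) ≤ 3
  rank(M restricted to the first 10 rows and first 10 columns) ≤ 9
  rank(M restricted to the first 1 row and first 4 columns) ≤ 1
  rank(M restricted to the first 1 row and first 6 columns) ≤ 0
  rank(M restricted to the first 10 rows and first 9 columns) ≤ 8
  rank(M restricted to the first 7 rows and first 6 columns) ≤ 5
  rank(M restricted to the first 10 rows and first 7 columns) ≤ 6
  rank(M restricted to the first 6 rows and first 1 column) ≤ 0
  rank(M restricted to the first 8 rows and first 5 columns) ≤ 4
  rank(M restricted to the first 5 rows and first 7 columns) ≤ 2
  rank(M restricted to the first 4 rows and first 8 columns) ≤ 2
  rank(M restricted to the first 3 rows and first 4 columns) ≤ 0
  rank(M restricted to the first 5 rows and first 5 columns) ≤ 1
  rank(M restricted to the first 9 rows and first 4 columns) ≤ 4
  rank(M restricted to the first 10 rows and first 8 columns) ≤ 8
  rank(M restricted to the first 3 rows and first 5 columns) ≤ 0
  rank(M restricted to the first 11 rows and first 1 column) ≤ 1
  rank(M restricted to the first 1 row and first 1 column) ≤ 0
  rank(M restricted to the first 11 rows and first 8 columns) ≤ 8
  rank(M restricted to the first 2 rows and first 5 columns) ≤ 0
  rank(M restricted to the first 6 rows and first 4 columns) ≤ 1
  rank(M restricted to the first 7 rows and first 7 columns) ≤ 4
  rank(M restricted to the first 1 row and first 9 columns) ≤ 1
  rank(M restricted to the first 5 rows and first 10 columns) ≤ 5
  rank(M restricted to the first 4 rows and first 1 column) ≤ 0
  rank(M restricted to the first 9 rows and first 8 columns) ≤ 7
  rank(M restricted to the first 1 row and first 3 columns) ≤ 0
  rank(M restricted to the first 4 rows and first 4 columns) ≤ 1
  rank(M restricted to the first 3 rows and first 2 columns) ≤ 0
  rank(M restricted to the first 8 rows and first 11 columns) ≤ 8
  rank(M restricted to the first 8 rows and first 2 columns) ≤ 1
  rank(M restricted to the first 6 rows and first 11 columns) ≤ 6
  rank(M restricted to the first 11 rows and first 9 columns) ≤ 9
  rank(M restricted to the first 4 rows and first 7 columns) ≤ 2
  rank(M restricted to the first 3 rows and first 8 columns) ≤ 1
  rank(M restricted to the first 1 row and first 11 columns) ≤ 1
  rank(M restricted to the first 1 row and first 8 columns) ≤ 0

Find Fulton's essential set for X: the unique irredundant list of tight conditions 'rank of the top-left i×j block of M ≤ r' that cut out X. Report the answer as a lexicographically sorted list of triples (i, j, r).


Propagating the 43 rank bounds to every northwest block:

  row 1: 0  0  0  0  0  0  0  0  1  1  1
  row 2: 0  0  0  0  0  1  1  1  2  2  2
  row 3: 0  0  0  0  0  1  1  1  2  3  3
  row 4: 0  1  1  1  1  2  2  2  3  4  4
  row 5: 0  1  1  1  1  2  2  3  4  5  5
  row 6: 0  1  1  1  2  3  3  4  5  6  6
  row 7: 0  1  1  2  3  4  4  5  6  7  7
  row 8: 0  1  2  3  4  5  5  6  7  8  8
  row 9: 1  2  3  4  5  6  6  7  8  9  9
  row 10: 1  2  3  4  5  6  6  7  8  9  10
  row 11: 1  2  3  4  5  6  7  8  9  10  11

hence w(1..11) = (9, 6, 10, 2, 8, 5, 4, 3, 1, 11, 7).

Rothe diagram D(w) (33 cells), 9 SE-corners (essential conditions):

[(1, 8, 0), (3, 5, 0), (3, 8, 1), (5, 5, 1), (5, 7, 2), (6, 4, 1), (7, 3, 1), (8, 1, 0), (10, 7, 6)]


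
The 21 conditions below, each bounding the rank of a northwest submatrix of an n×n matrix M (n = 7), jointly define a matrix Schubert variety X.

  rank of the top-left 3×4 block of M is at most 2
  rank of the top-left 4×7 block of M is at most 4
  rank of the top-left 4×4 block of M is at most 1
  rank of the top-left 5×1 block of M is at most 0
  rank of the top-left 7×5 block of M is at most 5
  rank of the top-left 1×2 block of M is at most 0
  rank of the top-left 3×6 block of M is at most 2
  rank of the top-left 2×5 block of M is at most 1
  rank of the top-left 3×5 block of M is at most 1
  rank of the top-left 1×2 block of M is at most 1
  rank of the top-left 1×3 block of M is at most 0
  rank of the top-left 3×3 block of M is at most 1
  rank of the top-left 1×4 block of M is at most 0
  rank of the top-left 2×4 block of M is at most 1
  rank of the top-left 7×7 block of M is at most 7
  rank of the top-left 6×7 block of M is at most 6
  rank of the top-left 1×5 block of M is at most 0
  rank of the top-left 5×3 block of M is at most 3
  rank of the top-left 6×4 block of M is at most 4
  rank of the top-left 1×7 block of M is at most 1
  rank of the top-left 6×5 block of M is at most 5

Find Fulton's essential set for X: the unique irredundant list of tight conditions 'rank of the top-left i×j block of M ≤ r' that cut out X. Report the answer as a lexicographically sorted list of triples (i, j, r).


The tightest implied rank at each (i,j), from the 21 conditions:

  i=1: 0 0 0 0 0 1 1
  i=2: 0 1 1 1 1 2 2
  i=3: 0 1 1 1 1 2 3
  i=4: 0 1 1 1 2 3 4
  i=5: 0 1 2 2 3 4 5
  i=6: 1 2 3 3 4 5 6
  i=7: 1 2 3 4 5 6 7

reading off 1-entries of Δ²R: w = (6, 2, 7, 5, 3, 1, 4).

4 SE-corners of the 14-cell Rothe diagram give Ess(w):

[(1, 5, 0), (3, 5, 1), (4, 4, 1), (5, 1, 0)]


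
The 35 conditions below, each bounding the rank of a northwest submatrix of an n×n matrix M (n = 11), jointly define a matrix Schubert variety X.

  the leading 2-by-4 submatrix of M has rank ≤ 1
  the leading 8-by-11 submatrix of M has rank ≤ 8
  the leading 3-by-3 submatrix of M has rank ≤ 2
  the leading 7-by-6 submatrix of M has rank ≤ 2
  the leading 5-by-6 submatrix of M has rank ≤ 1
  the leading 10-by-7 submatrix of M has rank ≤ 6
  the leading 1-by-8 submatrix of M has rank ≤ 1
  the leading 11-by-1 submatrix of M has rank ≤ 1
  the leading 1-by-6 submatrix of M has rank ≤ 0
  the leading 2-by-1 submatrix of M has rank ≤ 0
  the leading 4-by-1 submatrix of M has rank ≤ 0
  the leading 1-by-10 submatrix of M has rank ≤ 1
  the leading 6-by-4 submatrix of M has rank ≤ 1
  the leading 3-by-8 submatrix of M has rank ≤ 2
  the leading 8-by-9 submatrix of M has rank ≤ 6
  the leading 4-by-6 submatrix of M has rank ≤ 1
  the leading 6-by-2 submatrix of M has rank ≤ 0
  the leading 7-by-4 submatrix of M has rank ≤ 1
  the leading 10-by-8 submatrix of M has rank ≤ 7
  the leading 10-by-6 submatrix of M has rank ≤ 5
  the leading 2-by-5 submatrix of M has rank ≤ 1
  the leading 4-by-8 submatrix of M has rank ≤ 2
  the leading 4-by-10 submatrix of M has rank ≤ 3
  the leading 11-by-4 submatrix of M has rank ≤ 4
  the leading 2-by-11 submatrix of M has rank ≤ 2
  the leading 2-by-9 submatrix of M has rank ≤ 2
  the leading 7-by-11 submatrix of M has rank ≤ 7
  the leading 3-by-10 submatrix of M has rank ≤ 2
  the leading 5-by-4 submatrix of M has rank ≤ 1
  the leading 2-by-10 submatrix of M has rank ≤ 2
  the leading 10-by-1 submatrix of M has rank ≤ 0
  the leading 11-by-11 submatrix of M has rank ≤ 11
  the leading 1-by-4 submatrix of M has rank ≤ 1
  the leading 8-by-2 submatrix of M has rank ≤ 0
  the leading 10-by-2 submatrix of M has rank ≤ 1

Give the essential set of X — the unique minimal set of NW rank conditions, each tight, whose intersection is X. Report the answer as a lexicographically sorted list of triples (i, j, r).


The tightest implied rank at each (i,j), from the 35 conditions:

  R[1]: 0, 0, 0, 0, 0, 0, 1, 1, 1, 1, 1
  R[2]: 0, 0, 1, 1, 1, 1, 2, 2, 2, 2, 2
  R[3]: 0, 0, 1, 1, 1, 1, 2, 2, 2, 2, 3
  R[4]: 0, 0, 1, 1, 1, 1, 2, 2, 3, 3, 4
  R[5]: 0, 0, 1, 1, 1, 1, 2, 3, 4, 4, 5
  R[6]: 0, 0, 1, 1, 2, 2, 3, 4, 5, 5, 6
  R[7]: 0, 0, 1, 1, 2, 2, 3, 4, 5, 6, 7
  R[8]: 0, 0, 1, 2, 3, 3, 4, 5, 6, 7, 8
  R[9]: 0, 1, 2, 3, 4, 4, 5, 6, 7, 8, 9
  R[10]: 0, 1, 2, 3, 4, 5, 6, 7, 8, 9, 10
  R[11]: 1, 2, 3, 4, 5, 6, 7, 8, 9, 10, 11

reading off 1-entries of Δ²R: w = (7, 3, 11, 9, 8, 5, 10, 4, 2, 6, 1).

Rothe diagram D(w) (38 cells), 8 SE-corners (essential conditions):

[(1, 6, 0), (3, 10, 2), (4, 8, 2), (5, 6, 1), (7, 4, 1), (7, 6, 2), (8, 2, 0), (10, 1, 0)]


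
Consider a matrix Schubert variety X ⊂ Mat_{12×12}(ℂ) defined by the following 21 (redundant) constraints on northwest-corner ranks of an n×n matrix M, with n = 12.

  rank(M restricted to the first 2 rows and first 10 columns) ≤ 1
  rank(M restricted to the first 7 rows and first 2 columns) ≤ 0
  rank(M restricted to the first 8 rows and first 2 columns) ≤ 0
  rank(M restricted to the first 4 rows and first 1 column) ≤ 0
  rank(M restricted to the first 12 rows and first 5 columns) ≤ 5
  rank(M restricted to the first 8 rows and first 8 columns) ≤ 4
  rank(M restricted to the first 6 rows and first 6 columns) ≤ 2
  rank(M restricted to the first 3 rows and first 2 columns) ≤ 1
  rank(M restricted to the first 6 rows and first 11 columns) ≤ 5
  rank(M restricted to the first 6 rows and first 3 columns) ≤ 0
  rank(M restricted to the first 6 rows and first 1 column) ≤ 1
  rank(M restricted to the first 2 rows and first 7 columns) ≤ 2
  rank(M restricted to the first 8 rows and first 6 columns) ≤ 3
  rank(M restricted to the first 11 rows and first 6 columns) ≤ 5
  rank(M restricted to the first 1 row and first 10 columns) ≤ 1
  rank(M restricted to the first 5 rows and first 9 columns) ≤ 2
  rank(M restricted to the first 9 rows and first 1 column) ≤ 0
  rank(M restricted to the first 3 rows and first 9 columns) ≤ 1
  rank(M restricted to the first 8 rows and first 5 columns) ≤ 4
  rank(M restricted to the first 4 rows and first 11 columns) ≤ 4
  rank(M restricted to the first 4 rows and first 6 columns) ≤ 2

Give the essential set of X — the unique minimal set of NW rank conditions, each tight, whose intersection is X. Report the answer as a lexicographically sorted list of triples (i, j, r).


Propagating the 21 rank bounds to every northwest block:

  i=1: 0, 0, 0, 1, 1, 1, 1, 1, 1, 1, 1, 1
  i=2: 0, 0, 0, 1, 1, 1, 1, 1, 1, 1, 2, 2
  i=3: 0, 0, 0, 1, 1, 1, 1, 1, 1, 2, 3, 3
  i=4: 0, 0, 0, 1, 2, 2, 2, 2, 2, 3, 4, 4
  i=5: 0, 0, 0, 1, 2, 2, 2, 2, 2, 3, 4, 5
  i=6: 0, 0, 0, 1, 2, 2, 3, 3, 3, 4, 5, 6
  i=7: 0, 0, 1, 2, 3, 3, 4, 4, 4, 5, 6, 7
  i=8: 0, 0, 1, 2, 3, 3, 4, 4, 5, 6, 7, 8
  i=9: 0, 1, 2, 3, 4, 4, 5, 5, 6, 7, 8, 9
  i=10: 1, 2, 3, 4, 5, 5, 6, 6, 7, 8, 9, 10
  i=11: 1, 2, 3, 4, 5, 5, 6, 7, 8, 9, 10, 11
  i=12: 1, 2, 3, 4, 5, 6, 7, 8, 9, 10, 11, 12

giving w = (4, 11, 10, 5, 12, 7, 3, 9, 2, 1, 8, 6) via Δ²R.

10 SE-corners of the 42-cell Rothe diagram give Ess(w):

[(2, 10, 1), (3, 9, 1), (5, 9, 2), (6, 3, 0), (6, 6, 2), (8, 2, 0), (8, 6, 3), (8, 8, 4), (9, 1, 0), (11, 6, 5)]


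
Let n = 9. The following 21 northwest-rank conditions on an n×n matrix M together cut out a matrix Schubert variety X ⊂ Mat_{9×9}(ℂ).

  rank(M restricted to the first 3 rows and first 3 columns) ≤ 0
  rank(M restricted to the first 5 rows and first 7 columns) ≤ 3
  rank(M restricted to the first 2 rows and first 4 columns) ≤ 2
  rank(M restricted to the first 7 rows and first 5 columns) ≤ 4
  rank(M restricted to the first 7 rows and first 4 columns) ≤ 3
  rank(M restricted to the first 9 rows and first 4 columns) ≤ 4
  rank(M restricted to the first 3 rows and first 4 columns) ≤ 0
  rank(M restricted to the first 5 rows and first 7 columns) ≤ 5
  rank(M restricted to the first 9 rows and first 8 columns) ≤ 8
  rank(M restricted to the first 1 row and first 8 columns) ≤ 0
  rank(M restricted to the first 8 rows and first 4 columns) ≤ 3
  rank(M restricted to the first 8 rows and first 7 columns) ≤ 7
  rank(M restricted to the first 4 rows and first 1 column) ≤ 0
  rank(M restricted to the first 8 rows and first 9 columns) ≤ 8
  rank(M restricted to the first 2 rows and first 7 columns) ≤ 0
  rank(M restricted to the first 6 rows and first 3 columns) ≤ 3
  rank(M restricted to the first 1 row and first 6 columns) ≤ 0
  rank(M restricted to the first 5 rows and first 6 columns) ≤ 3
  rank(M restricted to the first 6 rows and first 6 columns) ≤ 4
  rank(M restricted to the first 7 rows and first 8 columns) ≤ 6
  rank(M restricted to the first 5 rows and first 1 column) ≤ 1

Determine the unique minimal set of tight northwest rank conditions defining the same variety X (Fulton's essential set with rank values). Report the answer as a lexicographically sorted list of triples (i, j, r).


Reconstructing r_w from the 21 given conditions:

  0 0 0 0 0 0 0 0 1
  0 0 0 0 0 0 0 1 2
  0 0 0 0 1 1 1 2 3
  0 1 1 1 2 2 2 3 4
  1 2 2 2 3 3 3 4 5
  1 2 3 3 4 4 4 5 6
  1 2 3 3 4 5 5 6 7
  1 2 3 3 4 5 6 7 8
  1 2 3 4 5 6 7 8 9

reading off 1-entries of Δ²R: w = (9, 8, 5, 2, 1, 3, 6, 7, 4).

Rothe diagram D(w) (22 cells), 5 SE-corners (essential conditions):

[(1, 8, 0), (2, 7, 0), (3, 4, 0), (4, 1, 0), (8, 4, 3)]


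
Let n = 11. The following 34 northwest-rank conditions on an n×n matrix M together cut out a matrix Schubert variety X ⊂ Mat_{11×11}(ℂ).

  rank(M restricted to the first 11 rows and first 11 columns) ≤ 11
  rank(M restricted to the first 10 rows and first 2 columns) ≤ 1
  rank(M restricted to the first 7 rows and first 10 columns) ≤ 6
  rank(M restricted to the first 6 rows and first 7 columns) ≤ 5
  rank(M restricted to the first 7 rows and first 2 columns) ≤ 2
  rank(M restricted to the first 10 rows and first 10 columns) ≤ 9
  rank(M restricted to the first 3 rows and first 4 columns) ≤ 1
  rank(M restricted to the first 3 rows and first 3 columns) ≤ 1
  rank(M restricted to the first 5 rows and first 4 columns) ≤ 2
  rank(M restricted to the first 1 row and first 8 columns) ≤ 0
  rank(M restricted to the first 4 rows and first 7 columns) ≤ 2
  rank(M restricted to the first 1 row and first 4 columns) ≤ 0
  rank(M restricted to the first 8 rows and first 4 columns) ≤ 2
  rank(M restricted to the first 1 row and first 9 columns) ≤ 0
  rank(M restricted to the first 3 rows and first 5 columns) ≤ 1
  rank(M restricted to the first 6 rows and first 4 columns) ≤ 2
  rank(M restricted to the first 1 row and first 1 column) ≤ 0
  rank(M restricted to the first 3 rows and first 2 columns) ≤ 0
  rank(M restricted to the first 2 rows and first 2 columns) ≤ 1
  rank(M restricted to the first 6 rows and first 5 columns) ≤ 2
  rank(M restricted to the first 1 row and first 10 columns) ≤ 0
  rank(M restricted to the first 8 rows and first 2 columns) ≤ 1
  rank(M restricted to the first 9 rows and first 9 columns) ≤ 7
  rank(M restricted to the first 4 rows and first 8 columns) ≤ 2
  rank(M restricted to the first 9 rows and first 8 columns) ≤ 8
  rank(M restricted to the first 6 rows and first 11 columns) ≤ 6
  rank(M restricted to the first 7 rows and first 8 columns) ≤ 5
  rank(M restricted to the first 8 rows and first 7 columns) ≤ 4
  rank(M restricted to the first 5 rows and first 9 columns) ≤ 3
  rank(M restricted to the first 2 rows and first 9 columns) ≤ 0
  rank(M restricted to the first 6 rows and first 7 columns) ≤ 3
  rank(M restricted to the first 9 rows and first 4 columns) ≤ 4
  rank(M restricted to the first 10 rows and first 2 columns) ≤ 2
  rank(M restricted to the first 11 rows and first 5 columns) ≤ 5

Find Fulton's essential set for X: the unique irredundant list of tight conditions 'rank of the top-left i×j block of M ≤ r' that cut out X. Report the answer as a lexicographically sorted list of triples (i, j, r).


Computing R[i][j] = min implied NW-rank bound (n=11, 34 conditions):

  row 1: 0 | 0 | 0 | 0 | 0 | 0 | 0 | 0 | 0 | 0 | 1
  row 2: 0 | 0 | 0 | 0 | 0 | 0 | 0 | 0 | 0 | 1 | 2
  row 3: 0 | 0 | 1 | 1 | 1 | 1 | 1 | 1 | 1 | 2 | 3
  row 4: 1 | 1 | 2 | 2 | 2 | 2 | 2 | 2 | 2 | 3 | 4
  row 5: 1 | 1 | 2 | 2 | 2 | 3 | 3 | 3 | 3 | 4 | 5
  row 6: 1 | 1 | 2 | 2 | 2 | 3 | 3 | 4 | 4 | 5 | 6
  row 7: 1 | 1 | 2 | 2 | 3 | 4 | 4 | 5 | 5 | 6 | 7
  row 8: 1 | 1 | 2 | 2 | 3 | 4 | 4 | 5 | 6 | 7 | 8
  row 9: 1 | 1 | 2 | 3 | 4 | 5 | 5 | 6 | 7 | 8 | 9
  row 10: 1 | 1 | 2 | 3 | 4 | 5 | 6 | 7 | 8 | 9 | 10
  row 11: 1 | 2 | 3 | 4 | 5 | 6 | 7 | 8 | 9 | 10 | 11

reading off 1-entries of Δ²R: w = (11, 10, 3, 1, 6, 8, 5, 9, 4, 7, 2).

D(w) has 35 cells with 8 SE-corners; essential set:

[(1, 10, 0), (2, 9, 0), (3, 2, 0), (6, 5, 2), (6, 7, 3), (8, 4, 2), (8, 7, 4), (10, 2, 1)]


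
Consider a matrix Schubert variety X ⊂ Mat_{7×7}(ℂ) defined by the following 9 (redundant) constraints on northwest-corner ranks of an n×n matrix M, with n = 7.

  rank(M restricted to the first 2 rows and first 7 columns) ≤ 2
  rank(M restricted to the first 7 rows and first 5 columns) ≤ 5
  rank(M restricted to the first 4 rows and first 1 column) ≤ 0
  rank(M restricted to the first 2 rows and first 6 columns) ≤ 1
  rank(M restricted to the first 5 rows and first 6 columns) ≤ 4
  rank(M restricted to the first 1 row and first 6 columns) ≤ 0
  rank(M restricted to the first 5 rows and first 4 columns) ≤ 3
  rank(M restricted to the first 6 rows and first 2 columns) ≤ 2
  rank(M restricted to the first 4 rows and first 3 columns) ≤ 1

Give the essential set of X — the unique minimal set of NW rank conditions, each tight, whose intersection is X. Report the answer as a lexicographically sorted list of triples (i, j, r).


The tightest implied rank at each (i,j), from the 9 conditions:

  row 1: 0 | 0 | 0 | 0 | 0 | 0 | 1
  row 2: 0 | 1 | 1 | 1 | 1 | 1 | 2
  row 3: 0 | 1 | 1 | 2 | 2 | 2 | 3
  row 4: 0 | 1 | 1 | 2 | 3 | 3 | 4
  row 5: 1 | 2 | 2 | 3 | 4 | 4 | 5
  row 6: 1 | 2 | 3 | 4 | 5 | 5 | 6
  row 7: 1 | 2 | 3 | 4 | 5 | 6 | 7

the unique w with this rank table is (7, 2, 4, 5, 1, 3, 6).

D(w) has 11 cells with 3 SE-corners; essential set:

[(1, 6, 0), (4, 1, 0), (4, 3, 1)]


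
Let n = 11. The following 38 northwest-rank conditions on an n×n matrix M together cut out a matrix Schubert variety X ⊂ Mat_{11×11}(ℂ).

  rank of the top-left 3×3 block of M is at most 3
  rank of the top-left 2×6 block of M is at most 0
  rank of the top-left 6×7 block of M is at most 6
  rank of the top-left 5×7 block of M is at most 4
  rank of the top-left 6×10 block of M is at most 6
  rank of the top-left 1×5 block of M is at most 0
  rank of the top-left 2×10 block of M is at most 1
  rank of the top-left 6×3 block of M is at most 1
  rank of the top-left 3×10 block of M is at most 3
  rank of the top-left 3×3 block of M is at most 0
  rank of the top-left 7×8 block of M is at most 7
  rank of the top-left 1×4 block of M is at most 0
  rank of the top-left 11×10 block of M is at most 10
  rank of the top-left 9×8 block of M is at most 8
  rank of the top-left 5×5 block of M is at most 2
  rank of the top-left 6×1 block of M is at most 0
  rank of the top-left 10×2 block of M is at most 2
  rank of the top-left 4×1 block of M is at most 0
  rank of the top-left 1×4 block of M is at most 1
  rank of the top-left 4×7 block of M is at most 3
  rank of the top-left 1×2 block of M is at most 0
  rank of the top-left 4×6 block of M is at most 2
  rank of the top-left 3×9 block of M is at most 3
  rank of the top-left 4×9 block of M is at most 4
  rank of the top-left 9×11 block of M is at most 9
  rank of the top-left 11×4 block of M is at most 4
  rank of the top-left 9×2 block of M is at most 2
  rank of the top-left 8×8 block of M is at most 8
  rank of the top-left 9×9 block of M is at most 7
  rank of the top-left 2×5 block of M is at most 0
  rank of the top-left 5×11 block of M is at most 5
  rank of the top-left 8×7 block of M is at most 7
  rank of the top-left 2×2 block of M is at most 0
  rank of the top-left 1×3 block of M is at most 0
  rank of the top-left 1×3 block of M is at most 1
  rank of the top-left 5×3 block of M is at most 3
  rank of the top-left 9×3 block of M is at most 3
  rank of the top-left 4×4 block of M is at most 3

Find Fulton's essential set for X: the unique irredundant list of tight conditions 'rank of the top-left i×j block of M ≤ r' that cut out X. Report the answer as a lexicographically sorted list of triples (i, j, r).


Rank table r_w(11×11) implied by the 38 constraints:

  R[1]: 0, 0, 0, 0, 0, 0, 1, 1, 1, 1, 1
  R[2]: 0, 0, 0, 0, 0, 0, 1, 1, 1, 1, 2
  R[3]: 0, 0, 0, 1, 1, 1, 2, 2, 2, 2, 3
  R[4]: 0, 1, 1, 2, 2, 2, 3, 3, 3, 3, 4
  R[5]: 0, 1, 1, 2, 2, 3, 4, 4, 4, 4, 5
  R[6]: 0, 1, 1, 2, 3, 4, 5, 5, 5, 5, 6
  R[7]: 1, 2, 2, 3, 4, 5, 6, 6, 6, 6, 7
  R[8]: 1, 2, 3, 4, 5, 6, 7, 7, 7, 7, 8
  R[9]: 1, 2, 3, 4, 5, 6, 7, 7, 7, 8, 9
  R[10]: 1, 2, 3, 4, 5, 6, 7, 8, 8, 9, 10
  R[11]: 1, 2, 3, 4, 5, 6, 7, 8, 9, 10, 11

hence w(1..11) = (7, 11, 4, 2, 6, 5, 1, 3, 10, 8, 9).

|D(w)|=26, |Ess(w)|=7:

[(2, 6, 0), (2, 10, 1), (3, 3, 0), (5, 5, 2), (6, 1, 0), (6, 3, 1), (9, 9, 7)]


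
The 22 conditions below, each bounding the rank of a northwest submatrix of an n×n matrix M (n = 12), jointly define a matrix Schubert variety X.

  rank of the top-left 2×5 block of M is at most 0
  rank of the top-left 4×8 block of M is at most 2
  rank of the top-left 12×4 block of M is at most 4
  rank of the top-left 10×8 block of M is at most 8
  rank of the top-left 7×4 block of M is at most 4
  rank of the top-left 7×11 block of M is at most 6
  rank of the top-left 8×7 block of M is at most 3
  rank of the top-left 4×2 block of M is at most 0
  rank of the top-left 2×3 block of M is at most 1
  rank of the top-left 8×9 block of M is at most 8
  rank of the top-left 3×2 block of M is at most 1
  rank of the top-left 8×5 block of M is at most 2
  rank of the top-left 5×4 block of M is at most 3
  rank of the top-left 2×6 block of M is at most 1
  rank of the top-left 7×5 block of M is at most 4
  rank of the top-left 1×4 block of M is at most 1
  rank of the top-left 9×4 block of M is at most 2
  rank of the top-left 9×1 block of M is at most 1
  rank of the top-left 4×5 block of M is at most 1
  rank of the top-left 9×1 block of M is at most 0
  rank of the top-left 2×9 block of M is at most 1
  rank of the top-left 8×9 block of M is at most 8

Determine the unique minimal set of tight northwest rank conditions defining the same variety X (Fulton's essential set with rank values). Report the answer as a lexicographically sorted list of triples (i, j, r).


Computing R[i][j] = min implied NW-rank bound (n=12, 22 conditions):

  i=1: 0 0 0 0 0 1 1 1 1 1 1 1
  i=2: 0 0 0 0 0 1 1 1 1 2 2 2
  i=3: 0 0 1 1 1 2 2 2 2 3 3 3
  i=4: 0 0 1 1 1 2 2 2 3 4 4 4
  i=5: 0 1 2 2 2 3 3 3 4 5 5 5
  i=6: 0 1 2 2 2 3 3 4 5 6 6 6
  i=7: 0 1 2 2 2 3 3 4 5 6 6 7
  i=8: 0 1 2 2 2 3 3 4 5 6 7 8
  i=9: 0 1 2 2 3 4 4 5 6 7 8 9
  i=10: 1 2 3 3 4 5 5 6 7 8 9 10
  i=11: 1 2 3 4 5 6 6 7 8 9 10 11
  i=12: 1 2 3 4 5 6 7 8 9 10 11 12

giving w = (6, 10, 3, 9, 2, 8, 12, 11, 5, 1, 4, 7) via Δ²R.

Rothe diagram D(w) (37 cells), 10 SE-corners (essential conditions):

[(2, 5, 0), (2, 9, 1), (4, 2, 0), (4, 5, 1), (4, 8, 2), (7, 11, 6), (8, 5, 2), (8, 7, 3), (9, 1, 0), (9, 4, 2)]


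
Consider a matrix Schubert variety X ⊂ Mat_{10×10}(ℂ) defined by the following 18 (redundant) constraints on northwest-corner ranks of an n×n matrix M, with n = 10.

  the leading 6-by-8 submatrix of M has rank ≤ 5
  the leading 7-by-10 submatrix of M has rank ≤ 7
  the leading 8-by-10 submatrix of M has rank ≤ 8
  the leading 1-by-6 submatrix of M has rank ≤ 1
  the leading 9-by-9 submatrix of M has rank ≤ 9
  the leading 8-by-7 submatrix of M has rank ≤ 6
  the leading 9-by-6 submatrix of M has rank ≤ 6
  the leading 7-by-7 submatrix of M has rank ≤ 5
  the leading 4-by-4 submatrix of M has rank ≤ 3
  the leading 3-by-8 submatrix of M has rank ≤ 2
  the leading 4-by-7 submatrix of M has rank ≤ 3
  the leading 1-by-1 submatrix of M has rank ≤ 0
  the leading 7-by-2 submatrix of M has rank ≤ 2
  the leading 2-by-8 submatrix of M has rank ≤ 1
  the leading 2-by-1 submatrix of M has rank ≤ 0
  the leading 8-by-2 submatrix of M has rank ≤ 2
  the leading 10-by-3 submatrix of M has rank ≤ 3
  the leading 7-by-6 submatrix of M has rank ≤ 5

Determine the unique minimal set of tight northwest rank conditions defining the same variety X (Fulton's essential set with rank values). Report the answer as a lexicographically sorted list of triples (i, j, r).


Computing R[i][j] = min implied NW-rank bound (n=10, 18 conditions):

  R[1]: 0, 1, 1, 1, 1, 1, 1, 1, 1, 1
  R[2]: 0, 1, 1, 1, 1, 1, 1, 1, 2, 2
  R[3]: 1, 2, 2, 2, 2, 2, 2, 2, 3, 3
  R[4]: 1, 2, 3, 3, 3, 3, 3, 3, 4, 4
  R[5]: 1, 2, 3, 4, 4, 4, 4, 4, 5, 5
  R[6]: 1, 2, 3, 4, 5, 5, 5, 5, 6, 6
  R[7]: 1, 2, 3, 4, 5, 5, 5, 6, 7, 7
  R[8]: 1, 2, 3, 4, 5, 6, 6, 7, 8, 8
  R[9]: 1, 2, 3, 4, 5, 6, 7, 8, 9, 9
  R[10]: 1, 2, 3, 4, 5, 6, 7, 8, 9, 10

second differences of R give the permutation w = (2, 9, 1, 3, 4, 5, 8, 6, 7, 10).

Fulton essential set (3 of the 10 Rothe cells):

[(2, 1, 0), (2, 8, 1), (7, 7, 5)]


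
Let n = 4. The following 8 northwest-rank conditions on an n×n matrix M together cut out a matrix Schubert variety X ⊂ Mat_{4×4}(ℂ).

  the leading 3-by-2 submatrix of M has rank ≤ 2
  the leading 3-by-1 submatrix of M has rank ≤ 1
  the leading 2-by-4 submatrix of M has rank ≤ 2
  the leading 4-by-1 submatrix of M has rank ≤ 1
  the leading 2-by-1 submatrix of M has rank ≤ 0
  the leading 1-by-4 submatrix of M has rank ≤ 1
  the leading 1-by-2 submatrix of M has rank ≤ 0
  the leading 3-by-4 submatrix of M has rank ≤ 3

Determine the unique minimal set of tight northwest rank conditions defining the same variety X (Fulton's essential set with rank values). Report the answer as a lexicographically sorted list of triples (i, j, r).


Propagating the 8 rank bounds to every northwest block:

  0, 0, 1, 1
  0, 1, 2, 2
  1, 2, 3, 3
  1, 2, 3, 4

hence w(1..4) = (3, 2, 1, 4).

2 SE-corners of the 3-cell Rothe diagram give Ess(w):

[(1, 2, 0), (2, 1, 0)]


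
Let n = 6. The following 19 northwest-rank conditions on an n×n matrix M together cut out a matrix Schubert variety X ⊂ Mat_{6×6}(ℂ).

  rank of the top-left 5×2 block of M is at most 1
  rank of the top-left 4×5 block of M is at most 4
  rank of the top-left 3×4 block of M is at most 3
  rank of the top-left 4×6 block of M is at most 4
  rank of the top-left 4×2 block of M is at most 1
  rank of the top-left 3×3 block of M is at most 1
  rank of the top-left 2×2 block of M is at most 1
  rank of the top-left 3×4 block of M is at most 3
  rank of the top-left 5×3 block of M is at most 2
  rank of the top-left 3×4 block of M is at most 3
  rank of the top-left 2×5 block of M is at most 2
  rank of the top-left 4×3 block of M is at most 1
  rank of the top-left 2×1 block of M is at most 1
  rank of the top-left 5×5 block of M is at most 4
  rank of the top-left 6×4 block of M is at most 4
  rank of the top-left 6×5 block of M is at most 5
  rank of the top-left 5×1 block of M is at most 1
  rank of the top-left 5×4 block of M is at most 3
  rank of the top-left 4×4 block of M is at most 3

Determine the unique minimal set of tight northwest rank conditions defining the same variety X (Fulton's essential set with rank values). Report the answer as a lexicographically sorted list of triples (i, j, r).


Computing R[i][j] = min implied NW-rank bound (n=6, 19 conditions):

  i=1: 1, 1, 1, 1, 1, 1
  i=2: 1, 1, 1, 2, 2, 2
  i=3: 1, 1, 1, 2, 3, 3
  i=4: 1, 1, 1, 2, 3, 4
  i=5: 1, 1, 2, 3, 4, 5
  i=6: 1, 2, 3, 4, 5, 6

second differences of R give the permutation w = (1, 4, 5, 6, 3, 2).

Fulton essential set (2 of the 7 Rothe cells):

[(4, 3, 1), (5, 2, 1)]


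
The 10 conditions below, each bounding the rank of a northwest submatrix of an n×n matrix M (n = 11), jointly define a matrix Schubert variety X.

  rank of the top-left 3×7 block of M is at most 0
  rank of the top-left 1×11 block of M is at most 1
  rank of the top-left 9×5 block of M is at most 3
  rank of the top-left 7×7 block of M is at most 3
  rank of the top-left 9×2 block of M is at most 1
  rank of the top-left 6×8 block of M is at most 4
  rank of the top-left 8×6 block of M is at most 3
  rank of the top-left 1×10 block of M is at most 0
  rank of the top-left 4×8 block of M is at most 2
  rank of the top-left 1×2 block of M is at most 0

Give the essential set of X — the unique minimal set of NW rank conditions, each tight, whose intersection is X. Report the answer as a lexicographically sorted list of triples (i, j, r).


Recovering R(i,j) via the rank-extension bound from the 10 conditions:

  row 1: 0  0  0  0  0  0  0  0  0  0  1
  row 2: 0  0  0  0  0  0  0  1  1  1  2
  row 3: 0  0  0  0  0  0  0  1  2  2  3
  row 4: 1  1  1  1  1  1  1  2  3  3  4
  row 5: 1  1  2  2  2  2  2  3  4  4  5
  row 6: 1  1  2  3  3  3  3  4  5  5  6
  row 7: 1  1  2  3  3  3  3  4  5  6  7
  row 8: 1  1  2  3  3  3  4  5  6  7  8
  row 9: 1  1  2  3  3  4  5  6  7  8  9
  row 10: 1  2  3  4  4  5  6  7  8  9  10
  row 11: 1  2  3  4  5  6  7  8  9  10  11

giving w = (11, 8, 9, 1, 3, 4, 10, 7, 6, 2, 5) via Δ²R.

Fulton essential set (6 of the 35 Rothe cells):

[(1, 10, 0), (3, 7, 0), (7, 7, 3), (8, 6, 3), (9, 2, 1), (9, 5, 3)]


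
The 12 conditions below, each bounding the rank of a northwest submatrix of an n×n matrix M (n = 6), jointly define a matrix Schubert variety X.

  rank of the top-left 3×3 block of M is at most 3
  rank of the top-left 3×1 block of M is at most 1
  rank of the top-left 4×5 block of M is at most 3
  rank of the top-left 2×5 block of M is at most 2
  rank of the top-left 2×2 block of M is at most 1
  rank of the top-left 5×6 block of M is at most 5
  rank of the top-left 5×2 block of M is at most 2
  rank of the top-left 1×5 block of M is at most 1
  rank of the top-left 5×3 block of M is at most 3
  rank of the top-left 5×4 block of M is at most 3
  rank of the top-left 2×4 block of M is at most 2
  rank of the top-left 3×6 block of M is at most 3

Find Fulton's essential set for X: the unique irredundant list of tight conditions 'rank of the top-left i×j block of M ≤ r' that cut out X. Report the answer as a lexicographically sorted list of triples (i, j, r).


Rank table r_w(6×6) implied by the 12 constraints:

  R[1]: 1, 1, 1, 1, 1, 1
  R[2]: 1, 1, 2, 2, 2, 2
  R[3]: 1, 2, 3, 3, 3, 3
  R[4]: 1, 2, 3, 3, 3, 4
  R[5]: 1, 2, 3, 3, 4, 5
  R[6]: 1, 2, 3, 4, 5, 6

reading off 1-entries of Δ²R: w = (1, 3, 2, 6, 5, 4).

ℓ(w)=4; the 3 essential cells (i,j,r):

[(2, 2, 1), (4, 5, 3), (5, 4, 3)]


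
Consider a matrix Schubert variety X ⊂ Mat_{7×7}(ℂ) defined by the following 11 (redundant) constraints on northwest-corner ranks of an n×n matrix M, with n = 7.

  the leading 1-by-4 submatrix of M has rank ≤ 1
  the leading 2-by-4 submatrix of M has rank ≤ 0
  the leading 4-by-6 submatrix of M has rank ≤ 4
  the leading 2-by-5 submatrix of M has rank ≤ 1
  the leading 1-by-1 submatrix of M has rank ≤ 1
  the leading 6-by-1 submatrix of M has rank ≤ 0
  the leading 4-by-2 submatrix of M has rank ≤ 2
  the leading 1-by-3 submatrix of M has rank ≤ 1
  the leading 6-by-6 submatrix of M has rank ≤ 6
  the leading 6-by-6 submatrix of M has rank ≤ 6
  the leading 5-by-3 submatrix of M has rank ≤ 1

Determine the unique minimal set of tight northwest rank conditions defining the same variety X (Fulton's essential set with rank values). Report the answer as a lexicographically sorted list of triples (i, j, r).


Reconstructing r_w from the 11 given conditions:

  0, 0, 0, 0, 1, 1, 1
  0, 0, 0, 0, 1, 2, 2
  0, 1, 1, 1, 2, 3, 3
  0, 1, 1, 2, 3, 4, 4
  0, 1, 1, 2, 3, 4, 5
  0, 1, 2, 3, 4, 5, 6
  1, 2, 3, 4, 5, 6, 7

second differences of R give the permutation w = (5, 6, 2, 4, 7, 3, 1).

3 SE-corners of the 14-cell Rothe diagram give Ess(w):

[(2, 4, 0), (5, 3, 1), (6, 1, 0)]


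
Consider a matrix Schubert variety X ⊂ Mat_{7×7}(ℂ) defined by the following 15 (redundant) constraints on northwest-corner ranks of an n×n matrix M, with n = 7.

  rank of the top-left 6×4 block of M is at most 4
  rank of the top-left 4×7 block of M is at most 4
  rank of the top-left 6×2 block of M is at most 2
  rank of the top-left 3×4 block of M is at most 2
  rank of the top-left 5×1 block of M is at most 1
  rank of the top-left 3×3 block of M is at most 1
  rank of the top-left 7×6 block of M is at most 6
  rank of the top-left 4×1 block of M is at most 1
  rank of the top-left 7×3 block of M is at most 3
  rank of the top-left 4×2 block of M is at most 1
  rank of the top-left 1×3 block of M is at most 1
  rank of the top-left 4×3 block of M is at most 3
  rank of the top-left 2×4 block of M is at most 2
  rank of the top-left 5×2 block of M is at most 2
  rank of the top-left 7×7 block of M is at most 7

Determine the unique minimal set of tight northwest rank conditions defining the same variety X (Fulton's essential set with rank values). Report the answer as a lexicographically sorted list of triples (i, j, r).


Computing R[i][j] = min implied NW-rank bound (n=7, 15 conditions):

  R[1]: 1, 1, 1, 1, 1, 1, 1
  R[2]: 1, 1, 1, 2, 2, 2, 2
  R[3]: 1, 1, 1, 2, 3, 3, 3
  R[4]: 1, 1, 2, 3, 4, 4, 4
  R[5]: 1, 2, 3, 4, 5, 5, 5
  R[6]: 1, 2, 3, 4, 5, 6, 6
  R[7]: 1, 2, 3, 4, 5, 6, 7

giving w = (1, 4, 5, 3, 2, 6, 7) via Δ²R.

ℓ(w)=5; the 2 essential cells (i,j,r):

[(3, 3, 1), (4, 2, 1)]


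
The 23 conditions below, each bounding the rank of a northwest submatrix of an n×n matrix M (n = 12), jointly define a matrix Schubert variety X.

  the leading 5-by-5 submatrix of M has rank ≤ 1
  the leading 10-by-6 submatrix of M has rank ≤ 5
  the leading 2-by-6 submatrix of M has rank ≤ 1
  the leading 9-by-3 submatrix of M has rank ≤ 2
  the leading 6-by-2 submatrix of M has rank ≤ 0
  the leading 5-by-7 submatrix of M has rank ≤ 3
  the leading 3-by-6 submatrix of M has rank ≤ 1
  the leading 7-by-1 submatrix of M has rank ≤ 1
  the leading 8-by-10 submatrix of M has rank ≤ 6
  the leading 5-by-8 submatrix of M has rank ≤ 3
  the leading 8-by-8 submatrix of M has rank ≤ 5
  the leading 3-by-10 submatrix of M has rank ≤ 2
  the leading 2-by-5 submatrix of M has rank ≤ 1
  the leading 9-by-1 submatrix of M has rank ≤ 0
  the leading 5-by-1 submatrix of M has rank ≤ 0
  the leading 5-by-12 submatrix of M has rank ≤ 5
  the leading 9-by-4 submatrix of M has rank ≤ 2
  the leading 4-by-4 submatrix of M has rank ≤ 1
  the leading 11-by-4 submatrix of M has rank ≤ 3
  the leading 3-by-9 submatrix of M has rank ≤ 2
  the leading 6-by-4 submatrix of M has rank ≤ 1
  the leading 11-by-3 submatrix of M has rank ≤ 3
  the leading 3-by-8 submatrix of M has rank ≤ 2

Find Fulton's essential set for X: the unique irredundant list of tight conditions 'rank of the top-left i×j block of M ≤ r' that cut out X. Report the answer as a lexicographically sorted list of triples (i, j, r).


Reconstructing r_w from the 23 given conditions:

  row 1: 0, 0, 1, 1, 1, 1, 1, 1, 1, 1, 1, 1
  row 2: 0, 0, 1, 1, 1, 1, 2, 2, 2, 2, 2, 2
  row 3: 0, 0, 1, 1, 1, 1, 2, 2, 2, 2, 3, 3
  row 4: 0, 0, 1, 1, 1, 2, 3, 3, 3, 3, 4, 4
  row 5: 0, 0, 1, 1, 1, 2, 3, 3, 4, 4, 5, 5
  row 6: 0, 0, 1, 1, 2, 3, 4, 4, 5, 5, 6, 6
  row 7: 0, 1, 2, 2, 3, 4, 5, 5, 6, 6, 7, 7
  row 8: 0, 1, 2, 2, 3, 4, 5, 5, 6, 6, 7, 8
  row 9: 0, 1, 2, 2, 3, 4, 5, 6, 7, 7, 8, 9
  row 10: 1, 2, 3, 3, 4, 5, 6, 7, 8, 8, 9, 10
  row 11: 1, 2, 3, 3, 4, 5, 6, 7, 8, 9, 10, 11
  row 12: 1, 2, 3, 4, 5, 6, 7, 8, 9, 10, 11, 12

giving w = (3, 7, 11, 6, 9, 5, 2, 12, 8, 1, 10, 4) via Δ²R.

Rothe diagram D(w) (35 cells), 11 SE-corners (essential conditions):

[(3, 6, 1), (3, 10, 2), (5, 5, 1), (5, 8, 3), (6, 2, 0), (6, 4, 1), (8, 8, 5), (8, 10, 6), (9, 1, 0), (9, 4, 2), (11, 4, 3)]
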